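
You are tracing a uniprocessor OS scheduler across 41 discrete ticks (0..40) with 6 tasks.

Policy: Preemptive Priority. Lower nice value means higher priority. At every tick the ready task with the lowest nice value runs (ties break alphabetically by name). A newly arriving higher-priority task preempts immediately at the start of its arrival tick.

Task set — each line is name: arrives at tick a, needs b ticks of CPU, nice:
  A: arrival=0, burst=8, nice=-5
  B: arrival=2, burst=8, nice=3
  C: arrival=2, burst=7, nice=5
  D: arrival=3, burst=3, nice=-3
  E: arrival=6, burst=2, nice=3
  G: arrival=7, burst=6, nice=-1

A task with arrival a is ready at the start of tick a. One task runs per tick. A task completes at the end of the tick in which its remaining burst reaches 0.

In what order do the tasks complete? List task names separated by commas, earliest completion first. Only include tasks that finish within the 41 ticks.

t=0: ready={A} → run A
t=1: ready={A} → run A
t=2: ready={A,B,C} → run A
t=3: ready={A,B,C,D} → run A
t=4: ready={A,B,C,D} → run A
t=5: ready={A,B,C,D} → run A
t=6: ready={A,B,C,D,E} → run A
t=7: ready={A,B,C,D,E,G} → run A
t=8: ready={B,C,D,E,G} → run D
t=9: ready={B,C,D,E,G} → run D
t=10: ready={B,C,D,E,G} → run D
t=11: ready={B,C,E,G} → run G
t=12: ready={B,C,E,G} → run G
t=13: ready={B,C,E,G} → run G
t=14: ready={B,C,E,G} → run G
t=15: ready={B,C,E,G} → run G
t=16: ready={B,C,E,G} → run G
t=17: ready={B,C,E} → run B
t=18: ready={B,C,E} → run B
t=19: ready={B,C,E} → run B
t=20: ready={B,C,E} → run B
t=21: ready={B,C,E} → run B
t=22: ready={B,C,E} → run B
t=23: ready={B,C,E} → run B
t=24: ready={B,C,E} → run B
t=25: ready={C,E} → run E
t=26: ready={C,E} → run E
t=27: ready={C} → run C
t=28: ready={C} → run C
t=29: ready={C} → run C
t=30: ready={C} → run C
t=31: ready={C} → run C
t=32: ready={C} → run C
t=33: ready={C} → run C
t=34: (idle)
t=35: (idle)
t=36: (idle)
t=37: (idle)
t=38: (idle)
t=39: (idle)
t=40: (idle)

completion order = A, D, G, B, E, C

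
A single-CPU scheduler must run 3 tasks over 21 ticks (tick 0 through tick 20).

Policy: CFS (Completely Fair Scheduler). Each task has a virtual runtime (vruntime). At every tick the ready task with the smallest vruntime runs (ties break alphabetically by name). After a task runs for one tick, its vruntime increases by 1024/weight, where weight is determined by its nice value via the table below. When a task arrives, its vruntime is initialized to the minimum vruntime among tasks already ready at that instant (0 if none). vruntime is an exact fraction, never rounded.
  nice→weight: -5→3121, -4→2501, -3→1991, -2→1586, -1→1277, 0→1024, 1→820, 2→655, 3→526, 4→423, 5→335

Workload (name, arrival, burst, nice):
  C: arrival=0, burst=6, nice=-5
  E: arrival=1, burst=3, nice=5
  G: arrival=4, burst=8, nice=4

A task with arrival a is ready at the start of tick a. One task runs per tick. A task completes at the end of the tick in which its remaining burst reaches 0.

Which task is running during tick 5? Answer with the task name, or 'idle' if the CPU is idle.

t=0: vr[C=0] → run C
t=1: vr[C=1024/3121 E=1024/3121] → run C
t=2: vr[C=2048/3121 E=1024/3121] → run E
t=3: vr[C=2048/3121 E=3538944/1045535] → run C
t=4: vr[C=3072/3121 E=3538944/1045535 G=3072/3121] → run C
t=5: vr[C=4096/3121 E=3538944/1045535 G=3072/3121] → run G
t=6: vr[C=4096/3121 E=3538944/1045535 G=4495360/1320183] → run C
t=7: vr[C=5120/3121 E=3538944/1045535 G=4495360/1320183] → run C
t=8: vr[E=3538944/1045535 G=4495360/1320183] → run E
t=9: vr[E=6734848/1045535 G=4495360/1320183] → run G
t=10: vr[E=6734848/1045535 G=7691264/1320183] → run G
t=11: vr[E=6734848/1045535 G=3629056/440061] → run E
t=12: vr[G=3629056/440061] → run G
t=13: vr[G=14083072/1320183] → run G
t=14: vr[G=17278976/1320183] → run G
t=15: vr[G=6824960/440061] → run G
t=16: vr[G=23670784/1320183] → run G
t=17: (idle)
t=18: (idle)
t=19: (idle)
t=20: (idle)

running at tick 5 = G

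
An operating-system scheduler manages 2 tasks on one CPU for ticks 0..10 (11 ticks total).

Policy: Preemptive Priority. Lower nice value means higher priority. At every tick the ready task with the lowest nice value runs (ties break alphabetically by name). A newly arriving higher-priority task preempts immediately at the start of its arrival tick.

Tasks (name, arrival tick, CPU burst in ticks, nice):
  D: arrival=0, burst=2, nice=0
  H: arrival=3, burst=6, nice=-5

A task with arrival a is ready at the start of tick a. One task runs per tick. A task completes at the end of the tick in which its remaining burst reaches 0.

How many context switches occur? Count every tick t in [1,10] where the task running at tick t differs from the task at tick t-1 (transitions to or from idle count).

context switches = 3

t=0: ready={D} → run D
t=1: ready={D} → run D
t=2: (idle)
t=3: ready={H} → run H
t=4: ready={H} → run H
t=5: ready={H} → run H
t=6: ready={H} → run H
t=7: ready={H} → run H
t=8: ready={H} → run H
t=9: (idle)
t=10: (idle)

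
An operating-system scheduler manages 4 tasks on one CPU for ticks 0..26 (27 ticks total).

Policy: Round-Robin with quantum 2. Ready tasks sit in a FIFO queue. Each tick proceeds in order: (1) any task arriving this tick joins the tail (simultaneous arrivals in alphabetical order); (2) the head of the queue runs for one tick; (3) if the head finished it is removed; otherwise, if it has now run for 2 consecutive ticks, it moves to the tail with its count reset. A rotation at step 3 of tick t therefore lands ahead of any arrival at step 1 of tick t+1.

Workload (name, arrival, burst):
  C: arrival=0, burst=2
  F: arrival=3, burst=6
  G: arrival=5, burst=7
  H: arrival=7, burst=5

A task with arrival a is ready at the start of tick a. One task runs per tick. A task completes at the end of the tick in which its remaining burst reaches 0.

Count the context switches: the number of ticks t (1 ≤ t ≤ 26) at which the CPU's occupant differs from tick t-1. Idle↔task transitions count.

context switches = 11

t=0: queue=[C] q_used=0 → run C
t=1: queue=[C] q_used=1 → run C
t=2: (idle)
t=3: queue=[F] q_used=0 → run F
t=4: queue=[F] q_used=1 → run F
t=5: queue=[F,G] q_used=0 → run F
t=6: queue=[F,G] q_used=1 → run F
t=7: queue=[G,F,H] q_used=0 → run G
t=8: queue=[G,F,H] q_used=1 → run G
t=9: queue=[F,H,G] q_used=0 → run F
t=10: queue=[F,H,G] q_used=1 → run F
t=11: queue=[H,G] q_used=0 → run H
t=12: queue=[H,G] q_used=1 → run H
t=13: queue=[G,H] q_used=0 → run G
t=14: queue=[G,H] q_used=1 → run G
t=15: queue=[H,G] q_used=0 → run H
t=16: queue=[H,G] q_used=1 → run H
t=17: queue=[G,H] q_used=0 → run G
t=18: queue=[G,H] q_used=1 → run G
t=19: queue=[H,G] q_used=0 → run H
t=20: queue=[G] q_used=0 → run G
t=21: (idle)
t=22: (idle)
t=23: (idle)
t=24: (idle)
t=25: (idle)
t=26: (idle)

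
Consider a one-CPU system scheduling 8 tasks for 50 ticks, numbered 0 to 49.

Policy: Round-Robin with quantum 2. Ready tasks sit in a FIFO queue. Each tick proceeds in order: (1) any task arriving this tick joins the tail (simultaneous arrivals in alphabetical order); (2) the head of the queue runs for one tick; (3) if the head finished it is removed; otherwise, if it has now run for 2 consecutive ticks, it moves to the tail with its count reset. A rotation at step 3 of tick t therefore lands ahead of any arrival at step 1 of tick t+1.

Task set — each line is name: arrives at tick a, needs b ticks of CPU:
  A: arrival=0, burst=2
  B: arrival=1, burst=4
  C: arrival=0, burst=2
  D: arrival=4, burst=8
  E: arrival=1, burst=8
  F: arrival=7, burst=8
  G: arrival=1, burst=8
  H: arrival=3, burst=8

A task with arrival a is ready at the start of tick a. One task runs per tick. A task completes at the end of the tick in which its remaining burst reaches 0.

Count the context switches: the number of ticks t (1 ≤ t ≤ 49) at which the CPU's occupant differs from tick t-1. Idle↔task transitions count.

t=0: queue=[A,C] q_used=0 → run A
t=1: queue=[A,C,B,E,G] q_used=1 → run A
t=2: queue=[C,B,E,G] q_used=0 → run C
t=3: queue=[C,B,E,G,H] q_used=1 → run C
t=4: queue=[B,E,G,H,D] q_used=0 → run B
t=5: queue=[B,E,G,H,D] q_used=1 → run B
t=6: queue=[E,G,H,D,B] q_used=0 → run E
t=7: queue=[E,G,H,D,B,F] q_used=1 → run E
t=8: queue=[G,H,D,B,F,E] q_used=0 → run G
t=9: queue=[G,H,D,B,F,E] q_used=1 → run G
t=10: queue=[H,D,B,F,E,G] q_used=0 → run H
t=11: queue=[H,D,B,F,E,G] q_used=1 → run H
t=12: queue=[D,B,F,E,G,H] q_used=0 → run D
t=13: queue=[D,B,F,E,G,H] q_used=1 → run D
t=14: queue=[B,F,E,G,H,D] q_used=0 → run B
t=15: queue=[B,F,E,G,H,D] q_used=1 → run B
t=16: queue=[F,E,G,H,D] q_used=0 → run F
t=17: queue=[F,E,G,H,D] q_used=1 → run F
t=18: queue=[E,G,H,D,F] q_used=0 → run E
t=19: queue=[E,G,H,D,F] q_used=1 → run E
t=20: queue=[G,H,D,F,E] q_used=0 → run G
t=21: queue=[G,H,D,F,E] q_used=1 → run G
t=22: queue=[H,D,F,E,G] q_used=0 → run H
t=23: queue=[H,D,F,E,G] q_used=1 → run H
t=24: queue=[D,F,E,G,H] q_used=0 → run D
t=25: queue=[D,F,E,G,H] q_used=1 → run D
t=26: queue=[F,E,G,H,D] q_used=0 → run F
t=27: queue=[F,E,G,H,D] q_used=1 → run F
t=28: queue=[E,G,H,D,F] q_used=0 → run E
t=29: queue=[E,G,H,D,F] q_used=1 → run E
t=30: queue=[G,H,D,F,E] q_used=0 → run G
t=31: queue=[G,H,D,F,E] q_used=1 → run G
t=32: queue=[H,D,F,E,G] q_used=0 → run H
t=33: queue=[H,D,F,E,G] q_used=1 → run H
t=34: queue=[D,F,E,G,H] q_used=0 → run D
t=35: queue=[D,F,E,G,H] q_used=1 → run D
t=36: queue=[F,E,G,H,D] q_used=0 → run F
t=37: queue=[F,E,G,H,D] q_used=1 → run F
t=38: queue=[E,G,H,D,F] q_used=0 → run E
t=39: queue=[E,G,H,D,F] q_used=1 → run E
t=40: queue=[G,H,D,F] q_used=0 → run G
t=41: queue=[G,H,D,F] q_used=1 → run G
t=42: queue=[H,D,F] q_used=0 → run H
t=43: queue=[H,D,F] q_used=1 → run H
t=44: queue=[D,F] q_used=0 → run D
t=45: queue=[D,F] q_used=1 → run D
t=46: queue=[F] q_used=0 → run F
t=47: queue=[F] q_used=1 → run F
t=48: (idle)
t=49: (idle)

context switches = 24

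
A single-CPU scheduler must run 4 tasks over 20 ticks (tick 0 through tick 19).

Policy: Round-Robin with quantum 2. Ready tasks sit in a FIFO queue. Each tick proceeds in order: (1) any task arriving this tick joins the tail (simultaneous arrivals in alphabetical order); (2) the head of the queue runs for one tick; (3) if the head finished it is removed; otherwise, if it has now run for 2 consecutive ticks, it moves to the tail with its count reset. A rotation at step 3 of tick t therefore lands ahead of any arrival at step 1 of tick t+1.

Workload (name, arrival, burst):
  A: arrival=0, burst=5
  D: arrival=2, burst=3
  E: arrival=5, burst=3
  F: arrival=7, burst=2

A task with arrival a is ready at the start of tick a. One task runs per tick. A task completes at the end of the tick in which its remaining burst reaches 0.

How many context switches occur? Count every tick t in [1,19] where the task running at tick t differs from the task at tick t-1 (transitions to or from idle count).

context switches = 7

t=0: queue=[A] q_used=0 → run A
t=1: queue=[A] q_used=1 → run A
t=2: queue=[A,D] q_used=0 → run A
t=3: queue=[A,D] q_used=1 → run A
t=4: queue=[D,A] q_used=0 → run D
t=5: queue=[D,A,E] q_used=1 → run D
t=6: queue=[A,E,D] q_used=0 → run A
t=7: queue=[E,D,F] q_used=0 → run E
t=8: queue=[E,D,F] q_used=1 → run E
t=9: queue=[D,F,E] q_used=0 → run D
t=10: queue=[F,E] q_used=0 → run F
t=11: queue=[F,E] q_used=1 → run F
t=12: queue=[E] q_used=0 → run E
t=13: (idle)
t=14: (idle)
t=15: (idle)
t=16: (idle)
t=17: (idle)
t=18: (idle)
t=19: (idle)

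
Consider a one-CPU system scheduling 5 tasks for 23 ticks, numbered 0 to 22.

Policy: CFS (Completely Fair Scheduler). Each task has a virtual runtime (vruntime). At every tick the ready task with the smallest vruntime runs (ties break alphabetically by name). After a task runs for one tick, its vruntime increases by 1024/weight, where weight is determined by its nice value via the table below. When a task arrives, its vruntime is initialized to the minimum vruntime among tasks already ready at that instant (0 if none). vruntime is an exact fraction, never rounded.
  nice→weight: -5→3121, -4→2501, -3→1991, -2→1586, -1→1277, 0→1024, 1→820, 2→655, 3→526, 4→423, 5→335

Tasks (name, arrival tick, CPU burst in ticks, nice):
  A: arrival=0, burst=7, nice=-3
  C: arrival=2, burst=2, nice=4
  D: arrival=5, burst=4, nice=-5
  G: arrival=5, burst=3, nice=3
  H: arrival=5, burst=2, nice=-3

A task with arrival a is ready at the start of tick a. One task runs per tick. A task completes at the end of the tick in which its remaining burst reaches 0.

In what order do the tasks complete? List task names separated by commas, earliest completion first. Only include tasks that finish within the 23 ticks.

completion order = H, D, A, C, G

t=0: vr[A=0] → run A
t=1: vr[A=1024/1991] → run A
t=2: vr[A=2048/1991 C=2048/1991] → run A
t=3: vr[A=3072/1991 C=2048/1991] → run C
t=4: vr[A=3072/1991 C=2905088/842193] → run A
t=5: vr[A=4096/1991 C=2905088/842193 D=4096/1991 G=4096/1991 H=4096/1991] → run A
t=6: vr[A=5120/1991 C=2905088/842193 D=4096/1991 G=4096/1991 H=4096/1991] → run D
t=7: vr[A=5120/1991 C=2905088/842193 D=14822400/6213911 G=4096/1991 H=4096/1991] → run G
t=8: vr[A=5120/1991 C=2905088/842193 D=14822400/6213911 G=2096640/523633 H=4096/1991] → run H
t=9: vr[A=5120/1991 C=2905088/842193 D=14822400/6213911 G=2096640/523633 H=5120/1991] → run D
t=10: vr[A=5120/1991 C=2905088/842193 D=16861184/6213911 G=2096640/523633 H=5120/1991] → run A
t=11: vr[A=6144/1991 C=2905088/842193 D=16861184/6213911 G=2096640/523633 H=5120/1991] → run H
t=12: vr[A=6144/1991 C=2905088/842193 D=16861184/6213911 G=2096640/523633] → run D
t=13: vr[A=6144/1991 C=2905088/842193 D=18899968/6213911 G=2096640/523633] → run D
t=14: vr[A=6144/1991 C=2905088/842193 G=2096640/523633] → run A
t=15: vr[C=2905088/842193 G=2096640/523633] → run C
t=16: vr[G=2096640/523633] → run G
t=17: vr[G=3116032/523633] → run G
t=18: (idle)
t=19: (idle)
t=20: (idle)
t=21: (idle)
t=22: (idle)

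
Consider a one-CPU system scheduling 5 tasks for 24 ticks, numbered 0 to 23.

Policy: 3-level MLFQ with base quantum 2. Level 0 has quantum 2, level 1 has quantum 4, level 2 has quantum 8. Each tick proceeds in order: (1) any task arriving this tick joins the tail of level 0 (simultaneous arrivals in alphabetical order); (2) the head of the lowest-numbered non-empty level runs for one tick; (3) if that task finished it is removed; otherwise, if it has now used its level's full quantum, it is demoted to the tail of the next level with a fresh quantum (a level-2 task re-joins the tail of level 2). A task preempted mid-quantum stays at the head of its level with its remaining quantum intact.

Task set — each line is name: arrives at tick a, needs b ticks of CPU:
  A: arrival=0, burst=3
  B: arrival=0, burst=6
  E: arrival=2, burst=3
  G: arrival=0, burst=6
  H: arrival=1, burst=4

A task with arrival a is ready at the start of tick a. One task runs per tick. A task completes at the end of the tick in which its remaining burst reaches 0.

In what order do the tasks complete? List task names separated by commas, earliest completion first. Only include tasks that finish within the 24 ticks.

completion order = A, B, G, H, E

t=0: L0/L1/L2 = ABG/-/- → run A
t=1: L0/L1/L2 = ABGH/-/- → run A
t=2: L0/L1/L2 = BGHE/A/- → run B
t=3: L0/L1/L2 = BGHE/A/- → run B
t=4: L0/L1/L2 = GHE/AB/- → run G
t=5: L0/L1/L2 = GHE/AB/- → run G
t=6: L0/L1/L2 = HE/ABG/- → run H
t=7: L0/L1/L2 = HE/ABG/- → run H
t=8: L0/L1/L2 = E/ABGH/- → run E
t=9: L0/L1/L2 = E/ABGH/- → run E
t=10: L0/L1/L2 = -/ABGHE/- → run A
t=11: L0/L1/L2 = -/BGHE/- → run B
t=12: L0/L1/L2 = -/BGHE/- → run B
t=13: L0/L1/L2 = -/BGHE/- → run B
t=14: L0/L1/L2 = -/BGHE/- → run B
t=15: L0/L1/L2 = -/GHE/- → run G
t=16: L0/L1/L2 = -/GHE/- → run G
t=17: L0/L1/L2 = -/GHE/- → run G
t=18: L0/L1/L2 = -/GHE/- → run G
t=19: L0/L1/L2 = -/HE/- → run H
t=20: L0/L1/L2 = -/HE/- → run H
t=21: L0/L1/L2 = -/E/- → run E
t=22: (idle)
t=23: (idle)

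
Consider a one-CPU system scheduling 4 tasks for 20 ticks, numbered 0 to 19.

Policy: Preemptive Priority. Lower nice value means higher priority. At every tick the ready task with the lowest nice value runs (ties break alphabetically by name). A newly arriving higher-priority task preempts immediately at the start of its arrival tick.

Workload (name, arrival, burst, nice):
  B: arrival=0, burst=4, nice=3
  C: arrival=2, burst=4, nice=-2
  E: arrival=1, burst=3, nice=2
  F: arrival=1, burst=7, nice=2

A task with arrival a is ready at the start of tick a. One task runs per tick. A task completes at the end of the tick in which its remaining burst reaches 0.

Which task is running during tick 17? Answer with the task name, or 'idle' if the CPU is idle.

t=0: ready={B} → run B
t=1: ready={B,E,F} → run E
t=2: ready={B,C,E,F} → run C
t=3: ready={B,C,E,F} → run C
t=4: ready={B,C,E,F} → run C
t=5: ready={B,C,E,F} → run C
t=6: ready={B,E,F} → run E
t=7: ready={B,E,F} → run E
t=8: ready={B,F} → run F
t=9: ready={B,F} → run F
t=10: ready={B,F} → run F
t=11: ready={B,F} → run F
t=12: ready={B,F} → run F
t=13: ready={B,F} → run F
t=14: ready={B,F} → run F
t=15: ready={B} → run B
t=16: ready={B} → run B
t=17: ready={B} → run B
t=18: (idle)
t=19: (idle)

running at tick 17 = B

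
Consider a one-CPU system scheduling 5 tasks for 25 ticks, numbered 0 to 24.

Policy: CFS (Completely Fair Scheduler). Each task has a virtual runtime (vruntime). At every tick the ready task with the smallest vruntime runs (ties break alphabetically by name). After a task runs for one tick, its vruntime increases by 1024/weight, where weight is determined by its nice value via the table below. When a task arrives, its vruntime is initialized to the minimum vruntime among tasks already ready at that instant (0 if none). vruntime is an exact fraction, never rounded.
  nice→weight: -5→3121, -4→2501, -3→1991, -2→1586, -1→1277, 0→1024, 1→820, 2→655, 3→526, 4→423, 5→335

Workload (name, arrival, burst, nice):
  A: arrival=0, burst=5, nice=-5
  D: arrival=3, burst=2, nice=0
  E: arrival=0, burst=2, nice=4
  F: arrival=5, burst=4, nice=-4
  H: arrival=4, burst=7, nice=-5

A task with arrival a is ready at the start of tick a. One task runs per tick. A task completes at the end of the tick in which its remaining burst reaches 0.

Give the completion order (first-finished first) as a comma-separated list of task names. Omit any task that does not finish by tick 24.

completion order = A, D, F, E, H

t=0: vr[A=0 E=0] → run A
t=1: vr[A=1024/3121 E=0] → run E
t=2: vr[A=1024/3121 E=1024/423] → run A
t=3: vr[A=2048/3121 D=2048/3121 E=1024/423] → run A
t=4: vr[A=3072/3121 D=2048/3121 E=1024/423 H=2048/3121] → run D
t=5: vr[A=3072/3121 D=5169/3121 E=1024/423 F=2048/3121 H=2048/3121] → run F
t=6: vr[A=3072/3121 D=5169/3121 E=1024/423 F=8317952/7805621 H=2048/3121] → run H
t=7: vr[A=3072/3121 D=5169/3121 E=1024/423 F=8317952/7805621 H=3072/3121] → run A
t=8: vr[A=4096/3121 D=5169/3121 E=1024/423 F=8317952/7805621 H=3072/3121] → run H
t=9: vr[A=4096/3121 D=5169/3121 E=1024/423 F=8317952/7805621 H=4096/3121] → run F
t=10: vr[A=4096/3121 D=5169/3121 E=1024/423 F=11513856/7805621 H=4096/3121] → run A
t=11: vr[D=5169/3121 E=1024/423 F=11513856/7805621 H=4096/3121] → run H
t=12: vr[D=5169/3121 E=1024/423 F=11513856/7805621 H=5120/3121] → run F
t=13: vr[D=5169/3121 E=1024/423 F=14709760/7805621 H=5120/3121] → run H
t=14: vr[D=5169/3121 E=1024/423 F=14709760/7805621 H=6144/3121] → run D
t=15: vr[E=1024/423 F=14709760/7805621 H=6144/3121] → run F
t=16: vr[E=1024/423 H=6144/3121] → run H
t=17: vr[E=1024/423 H=7168/3121] → run H
t=18: vr[E=1024/423 H=8192/3121] → run E
t=19: vr[H=8192/3121] → run H
t=20: (idle)
t=21: (idle)
t=22: (idle)
t=23: (idle)
t=24: (idle)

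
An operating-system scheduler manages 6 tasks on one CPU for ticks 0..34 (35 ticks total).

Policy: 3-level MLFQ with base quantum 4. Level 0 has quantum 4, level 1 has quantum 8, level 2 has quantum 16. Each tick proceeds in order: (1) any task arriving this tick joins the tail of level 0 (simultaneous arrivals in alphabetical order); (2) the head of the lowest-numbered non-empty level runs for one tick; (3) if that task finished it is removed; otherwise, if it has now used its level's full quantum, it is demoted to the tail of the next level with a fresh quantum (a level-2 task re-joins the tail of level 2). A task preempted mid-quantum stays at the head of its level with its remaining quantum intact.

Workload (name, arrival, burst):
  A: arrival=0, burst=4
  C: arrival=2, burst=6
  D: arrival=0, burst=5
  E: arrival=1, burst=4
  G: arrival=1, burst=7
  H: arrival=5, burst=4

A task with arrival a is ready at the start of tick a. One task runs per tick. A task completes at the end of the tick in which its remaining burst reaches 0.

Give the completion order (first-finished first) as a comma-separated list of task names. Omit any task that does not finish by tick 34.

t=0: L0/L1/L2 = AD/-/- → run A
t=1: L0/L1/L2 = ADEG/-/- → run A
t=2: L0/L1/L2 = ADEGC/-/- → run A
t=3: L0/L1/L2 = ADEGC/-/- → run A
t=4: L0/L1/L2 = DEGC/-/- → run D
t=5: L0/L1/L2 = DEGCH/-/- → run D
t=6: L0/L1/L2 = DEGCH/-/- → run D
t=7: L0/L1/L2 = DEGCH/-/- → run D
t=8: L0/L1/L2 = EGCH/D/- → run E
t=9: L0/L1/L2 = EGCH/D/- → run E
t=10: L0/L1/L2 = EGCH/D/- → run E
t=11: L0/L1/L2 = EGCH/D/- → run E
t=12: L0/L1/L2 = GCH/D/- → run G
t=13: L0/L1/L2 = GCH/D/- → run G
t=14: L0/L1/L2 = GCH/D/- → run G
t=15: L0/L1/L2 = GCH/D/- → run G
t=16: L0/L1/L2 = CH/DG/- → run C
t=17: L0/L1/L2 = CH/DG/- → run C
t=18: L0/L1/L2 = CH/DG/- → run C
t=19: L0/L1/L2 = CH/DG/- → run C
t=20: L0/L1/L2 = H/DGC/- → run H
t=21: L0/L1/L2 = H/DGC/- → run H
t=22: L0/L1/L2 = H/DGC/- → run H
t=23: L0/L1/L2 = H/DGC/- → run H
t=24: L0/L1/L2 = -/DGC/- → run D
t=25: L0/L1/L2 = -/GC/- → run G
t=26: L0/L1/L2 = -/GC/- → run G
t=27: L0/L1/L2 = -/GC/- → run G
t=28: L0/L1/L2 = -/C/- → run C
t=29: L0/L1/L2 = -/C/- → run C
t=30: (idle)
t=31: (idle)
t=32: (idle)
t=33: (idle)
t=34: (idle)

completion order = A, E, H, D, G, C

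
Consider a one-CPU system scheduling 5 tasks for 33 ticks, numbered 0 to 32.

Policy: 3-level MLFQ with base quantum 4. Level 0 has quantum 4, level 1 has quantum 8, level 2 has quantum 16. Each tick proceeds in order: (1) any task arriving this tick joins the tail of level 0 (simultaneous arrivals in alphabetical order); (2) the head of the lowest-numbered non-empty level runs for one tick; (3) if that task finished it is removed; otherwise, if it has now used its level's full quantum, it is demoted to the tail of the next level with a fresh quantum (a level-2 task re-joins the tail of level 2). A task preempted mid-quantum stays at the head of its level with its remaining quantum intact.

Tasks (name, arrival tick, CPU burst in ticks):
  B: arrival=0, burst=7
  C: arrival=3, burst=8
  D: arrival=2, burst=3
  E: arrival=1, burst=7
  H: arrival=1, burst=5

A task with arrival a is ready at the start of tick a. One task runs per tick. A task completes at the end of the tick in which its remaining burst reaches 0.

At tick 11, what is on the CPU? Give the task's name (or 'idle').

running at tick 11 = H

t=0: L0/L1/L2 = B/-/- → run B
t=1: L0/L1/L2 = BEH/-/- → run B
t=2: L0/L1/L2 = BEHD/-/- → run B
t=3: L0/L1/L2 = BEHDC/-/- → run B
t=4: L0/L1/L2 = EHDC/B/- → run E
t=5: L0/L1/L2 = EHDC/B/- → run E
t=6: L0/L1/L2 = EHDC/B/- → run E
t=7: L0/L1/L2 = EHDC/B/- → run E
t=8: L0/L1/L2 = HDC/BE/- → run H
t=9: L0/L1/L2 = HDC/BE/- → run H
t=10: L0/L1/L2 = HDC/BE/- → run H
t=11: L0/L1/L2 = HDC/BE/- → run H
t=12: L0/L1/L2 = DC/BEH/- → run D
t=13: L0/L1/L2 = DC/BEH/- → run D
t=14: L0/L1/L2 = DC/BEH/- → run D
t=15: L0/L1/L2 = C/BEH/- → run C
t=16: L0/L1/L2 = C/BEH/- → run C
t=17: L0/L1/L2 = C/BEH/- → run C
t=18: L0/L1/L2 = C/BEH/- → run C
t=19: L0/L1/L2 = -/BEHC/- → run B
t=20: L0/L1/L2 = -/BEHC/- → run B
t=21: L0/L1/L2 = -/BEHC/- → run B
t=22: L0/L1/L2 = -/EHC/- → run E
t=23: L0/L1/L2 = -/EHC/- → run E
t=24: L0/L1/L2 = -/EHC/- → run E
t=25: L0/L1/L2 = -/HC/- → run H
t=26: L0/L1/L2 = -/C/- → run C
t=27: L0/L1/L2 = -/C/- → run C
t=28: L0/L1/L2 = -/C/- → run C
t=29: L0/L1/L2 = -/C/- → run C
t=30: (idle)
t=31: (idle)
t=32: (idle)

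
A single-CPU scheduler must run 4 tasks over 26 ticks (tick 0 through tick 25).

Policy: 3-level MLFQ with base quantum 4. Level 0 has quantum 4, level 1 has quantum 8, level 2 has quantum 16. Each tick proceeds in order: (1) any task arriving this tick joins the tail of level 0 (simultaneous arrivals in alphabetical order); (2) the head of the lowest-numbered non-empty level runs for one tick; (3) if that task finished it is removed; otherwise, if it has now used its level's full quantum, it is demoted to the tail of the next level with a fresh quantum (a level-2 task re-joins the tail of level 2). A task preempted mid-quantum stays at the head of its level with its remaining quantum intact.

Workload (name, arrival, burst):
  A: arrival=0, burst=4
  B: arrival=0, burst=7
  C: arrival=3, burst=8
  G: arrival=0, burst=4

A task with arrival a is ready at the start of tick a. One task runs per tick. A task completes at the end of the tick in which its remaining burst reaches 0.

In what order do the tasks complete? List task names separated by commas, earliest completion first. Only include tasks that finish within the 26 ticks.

t=0: L0/L1/L2 = ABG/-/- → run A
t=1: L0/L1/L2 = ABG/-/- → run A
t=2: L0/L1/L2 = ABG/-/- → run A
t=3: L0/L1/L2 = ABGC/-/- → run A
t=4: L0/L1/L2 = BGC/-/- → run B
t=5: L0/L1/L2 = BGC/-/- → run B
t=6: L0/L1/L2 = BGC/-/- → run B
t=7: L0/L1/L2 = BGC/-/- → run B
t=8: L0/L1/L2 = GC/B/- → run G
t=9: L0/L1/L2 = GC/B/- → run G
t=10: L0/L1/L2 = GC/B/- → run G
t=11: L0/L1/L2 = GC/B/- → run G
t=12: L0/L1/L2 = C/B/- → run C
t=13: L0/L1/L2 = C/B/- → run C
t=14: L0/L1/L2 = C/B/- → run C
t=15: L0/L1/L2 = C/B/- → run C
t=16: L0/L1/L2 = -/BC/- → run B
t=17: L0/L1/L2 = -/BC/- → run B
t=18: L0/L1/L2 = -/BC/- → run B
t=19: L0/L1/L2 = -/C/- → run C
t=20: L0/L1/L2 = -/C/- → run C
t=21: L0/L1/L2 = -/C/- → run C
t=22: L0/L1/L2 = -/C/- → run C
t=23: (idle)
t=24: (idle)
t=25: (idle)

completion order = A, G, B, C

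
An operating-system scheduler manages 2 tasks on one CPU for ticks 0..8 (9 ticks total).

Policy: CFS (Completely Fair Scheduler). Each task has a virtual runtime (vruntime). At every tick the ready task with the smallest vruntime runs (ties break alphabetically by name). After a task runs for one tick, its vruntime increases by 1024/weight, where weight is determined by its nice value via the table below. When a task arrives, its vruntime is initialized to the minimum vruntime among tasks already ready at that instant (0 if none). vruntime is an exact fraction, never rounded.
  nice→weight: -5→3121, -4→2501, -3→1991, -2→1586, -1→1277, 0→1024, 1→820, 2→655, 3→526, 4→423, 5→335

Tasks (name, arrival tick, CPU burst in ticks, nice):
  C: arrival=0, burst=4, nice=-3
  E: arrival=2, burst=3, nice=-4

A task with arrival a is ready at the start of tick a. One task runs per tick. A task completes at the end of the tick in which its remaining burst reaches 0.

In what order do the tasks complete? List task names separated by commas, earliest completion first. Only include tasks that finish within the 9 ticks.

completion order = C, E

t=0: vr[C=0] → run C
t=1: vr[C=1024/1991] → run C
t=2: vr[C=2048/1991 E=2048/1991] → run C
t=3: vr[C=3072/1991 E=2048/1991] → run E
t=4: vr[C=3072/1991 E=7160832/4979491] → run E
t=5: vr[C=3072/1991 E=9199616/4979491] → run C
t=6: vr[E=9199616/4979491] → run E
t=7: (idle)
t=8: (idle)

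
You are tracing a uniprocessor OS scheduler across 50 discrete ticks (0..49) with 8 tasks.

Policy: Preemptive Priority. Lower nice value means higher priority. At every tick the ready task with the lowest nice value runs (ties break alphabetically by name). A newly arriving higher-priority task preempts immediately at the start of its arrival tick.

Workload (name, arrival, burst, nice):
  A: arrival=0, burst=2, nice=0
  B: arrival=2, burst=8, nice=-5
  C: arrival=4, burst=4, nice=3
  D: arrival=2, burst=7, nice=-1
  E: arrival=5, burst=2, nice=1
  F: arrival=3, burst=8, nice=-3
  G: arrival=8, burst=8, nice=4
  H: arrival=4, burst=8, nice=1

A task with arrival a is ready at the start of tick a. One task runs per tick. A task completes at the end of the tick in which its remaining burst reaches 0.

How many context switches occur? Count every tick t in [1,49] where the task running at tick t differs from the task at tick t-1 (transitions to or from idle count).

context switches = 8

t=0: ready={A} → run A
t=1: ready={A} → run A
t=2: ready={B,D} → run B
t=3: ready={B,D,F} → run B
t=4: ready={B,C,D,F,H} → run B
t=5: ready={B,C,D,E,F,H} → run B
t=6: ready={B,C,D,E,F,H} → run B
t=7: ready={B,C,D,E,F,H} → run B
t=8: ready={B,C,D,E,F,G,H} → run B
t=9: ready={B,C,D,E,F,G,H} → run B
t=10: ready={C,D,E,F,G,H} → run F
t=11: ready={C,D,E,F,G,H} → run F
t=12: ready={C,D,E,F,G,H} → run F
t=13: ready={C,D,E,F,G,H} → run F
t=14: ready={C,D,E,F,G,H} → run F
t=15: ready={C,D,E,F,G,H} → run F
t=16: ready={C,D,E,F,G,H} → run F
t=17: ready={C,D,E,F,G,H} → run F
t=18: ready={C,D,E,G,H} → run D
t=19: ready={C,D,E,G,H} → run D
t=20: ready={C,D,E,G,H} → run D
t=21: ready={C,D,E,G,H} → run D
t=22: ready={C,D,E,G,H} → run D
t=23: ready={C,D,E,G,H} → run D
t=24: ready={C,D,E,G,H} → run D
t=25: ready={C,E,G,H} → run E
t=26: ready={C,E,G,H} → run E
t=27: ready={C,G,H} → run H
t=28: ready={C,G,H} → run H
t=29: ready={C,G,H} → run H
t=30: ready={C,G,H} → run H
t=31: ready={C,G,H} → run H
t=32: ready={C,G,H} → run H
t=33: ready={C,G,H} → run H
t=34: ready={C,G,H} → run H
t=35: ready={C,G} → run C
t=36: ready={C,G} → run C
t=37: ready={C,G} → run C
t=38: ready={C,G} → run C
t=39: ready={G} → run G
t=40: ready={G} → run G
t=41: ready={G} → run G
t=42: ready={G} → run G
t=43: ready={G} → run G
t=44: ready={G} → run G
t=45: ready={G} → run G
t=46: ready={G} → run G
t=47: (idle)
t=48: (idle)
t=49: (idle)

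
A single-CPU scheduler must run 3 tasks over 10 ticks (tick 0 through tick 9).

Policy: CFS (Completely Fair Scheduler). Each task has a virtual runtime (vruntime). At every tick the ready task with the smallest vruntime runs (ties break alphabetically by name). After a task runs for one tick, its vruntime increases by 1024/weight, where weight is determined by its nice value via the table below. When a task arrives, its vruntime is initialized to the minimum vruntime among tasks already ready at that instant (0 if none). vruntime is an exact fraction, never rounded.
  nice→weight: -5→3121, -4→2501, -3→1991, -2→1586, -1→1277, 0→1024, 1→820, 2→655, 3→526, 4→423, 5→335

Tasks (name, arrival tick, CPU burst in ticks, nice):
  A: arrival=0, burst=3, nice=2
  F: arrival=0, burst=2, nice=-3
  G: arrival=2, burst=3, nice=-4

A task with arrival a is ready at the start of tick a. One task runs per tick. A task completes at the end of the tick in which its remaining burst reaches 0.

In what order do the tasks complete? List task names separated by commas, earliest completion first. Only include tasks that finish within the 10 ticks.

completion order = F, G, A

t=0: vr[A=0 F=0] → run A
t=1: vr[A=1024/655 F=0] → run F
t=2: vr[A=1024/655 F=1024/1991 G=1024/1991] → run F
t=3: vr[A=1024/655 G=1024/1991] → run G
t=4: vr[A=1024/655 G=4599808/4979491] → run G
t=5: vr[A=1024/655 G=6638592/4979491] → run G
t=6: vr[A=1024/655] → run A
t=7: vr[A=2048/655] → run A
t=8: (idle)
t=9: (idle)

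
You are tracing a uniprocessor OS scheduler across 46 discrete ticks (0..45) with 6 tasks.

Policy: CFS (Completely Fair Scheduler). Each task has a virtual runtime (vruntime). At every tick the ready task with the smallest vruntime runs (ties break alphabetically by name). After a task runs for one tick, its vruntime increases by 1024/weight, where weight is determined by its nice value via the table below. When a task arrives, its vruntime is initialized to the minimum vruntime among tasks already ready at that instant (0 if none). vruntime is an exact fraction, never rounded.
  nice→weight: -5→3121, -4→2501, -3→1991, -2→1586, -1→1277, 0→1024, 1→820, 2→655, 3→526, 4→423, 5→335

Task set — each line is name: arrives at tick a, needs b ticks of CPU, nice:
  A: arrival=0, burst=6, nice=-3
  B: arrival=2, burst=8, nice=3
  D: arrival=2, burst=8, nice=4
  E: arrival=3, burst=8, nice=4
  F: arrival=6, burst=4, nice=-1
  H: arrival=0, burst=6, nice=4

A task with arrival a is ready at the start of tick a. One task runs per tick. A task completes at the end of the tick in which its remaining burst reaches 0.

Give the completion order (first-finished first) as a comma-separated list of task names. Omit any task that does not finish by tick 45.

t=0: vr[A=0 H=0] → run A
t=1: vr[A=1024/1991 H=0] → run H
t=2: vr[A=1024/1991 B=1024/1991 D=1024/1991 H=1024/423] → run A
t=3: vr[A=2048/1991 B=1024/1991 D=1024/1991 E=1024/1991 H=1024/423] → run B
t=4: vr[A=2048/1991 B=1288704/523633 D=1024/1991 E=1024/1991 H=1024/423] → run D
t=5: vr[A=2048/1991 B=1288704/523633 D=2471936/842193 E=1024/1991 H=1024/423] → run E
t=6: vr[A=2048/1991 B=1288704/523633 D=2471936/842193 E=2471936/842193 F=2048/1991 H=1024/423] → run A
t=7: vr[A=3072/1991 B=1288704/523633 D=2471936/842193 E=2471936/842193 F=2048/1991 H=1024/423] → run F
t=8: vr[A=3072/1991 B=1288704/523633 D=2471936/842193 E=2471936/842193 F=4654080/2542507 H=1024/423] → run A
t=9: vr[A=4096/1991 B=1288704/523633 D=2471936/842193 E=2471936/842193 F=4654080/2542507 H=1024/423] → run F
t=10: vr[A=4096/1991 B=1288704/523633 D=2471936/842193 E=2471936/842193 F=6692864/2542507 H=1024/423] → run A
t=11: vr[A=5120/1991 B=1288704/523633 D=2471936/842193 E=2471936/842193 F=6692864/2542507 H=1024/423] → run H
t=12: vr[A=5120/1991 B=1288704/523633 D=2471936/842193 E=2471936/842193 F=6692864/2542507 H=2048/423] → run B
t=13: vr[A=5120/1991 B=2308096/523633 D=2471936/842193 E=2471936/842193 F=6692864/2542507 H=2048/423] → run A
t=14: vr[B=2308096/523633 D=2471936/842193 E=2471936/842193 F=6692864/2542507 H=2048/423] → run F
t=15: vr[B=2308096/523633 D=2471936/842193 E=2471936/842193 F=8731648/2542507 H=2048/423] → run D
t=16: vr[B=2308096/523633 D=4510720/842193 E=2471936/842193 F=8731648/2542507 H=2048/423] → run E
t=17: vr[B=2308096/523633 D=4510720/842193 E=4510720/842193 F=8731648/2542507 H=2048/423] → run F
t=18: vr[B=2308096/523633 D=4510720/842193 E=4510720/842193 H=2048/423] → run B
t=19: vr[B=3327488/523633 D=4510720/842193 E=4510720/842193 H=2048/423] → run H
t=20: vr[B=3327488/523633 D=4510720/842193 E=4510720/842193 H=1024/141] → run D
t=21: vr[B=3327488/523633 D=2183168/280731 E=4510720/842193 H=1024/141] → run E
t=22: vr[B=3327488/523633 D=2183168/280731 E=2183168/280731 H=1024/141] → run B
t=23: vr[B=4346880/523633 D=2183168/280731 E=2183168/280731 H=1024/141] → run H
t=24: vr[B=4346880/523633 D=2183168/280731 E=2183168/280731 H=4096/423] → run D
t=25: vr[B=4346880/523633 D=8588288/842193 E=2183168/280731 H=4096/423] → run E
t=26: vr[B=4346880/523633 D=8588288/842193 E=8588288/842193 H=4096/423] → run B
t=27: vr[B=5366272/523633 D=8588288/842193 E=8588288/842193 H=4096/423] → run H
t=28: vr[B=5366272/523633 D=8588288/842193 E=8588288/842193 H=5120/423] → run D
t=29: vr[B=5366272/523633 D=10627072/842193 E=8588288/842193 H=5120/423] → run E
t=30: vr[B=5366272/523633 D=10627072/842193 E=10627072/842193 H=5120/423] → run B
t=31: vr[B=6385664/523633 D=10627072/842193 E=10627072/842193 H=5120/423] → run H
t=32: vr[B=6385664/523633 D=10627072/842193 E=10627072/842193] → run B
t=33: vr[B=7405056/523633 D=10627072/842193 E=10627072/842193] → run D
t=34: vr[B=7405056/523633 D=4221952/280731 E=10627072/842193] → run E
t=35: vr[B=7405056/523633 D=4221952/280731 E=4221952/280731] → run B
t=36: vr[D=4221952/280731 E=4221952/280731] → run D
t=37: vr[D=14704640/842193 E=4221952/280731] → run E
t=38: vr[D=14704640/842193 E=14704640/842193] → run D
t=39: vr[E=14704640/842193] → run E
t=40: (idle)
t=41: (idle)
t=42: (idle)
t=43: (idle)
t=44: (idle)
t=45: (idle)

completion order = A, F, H, B, D, E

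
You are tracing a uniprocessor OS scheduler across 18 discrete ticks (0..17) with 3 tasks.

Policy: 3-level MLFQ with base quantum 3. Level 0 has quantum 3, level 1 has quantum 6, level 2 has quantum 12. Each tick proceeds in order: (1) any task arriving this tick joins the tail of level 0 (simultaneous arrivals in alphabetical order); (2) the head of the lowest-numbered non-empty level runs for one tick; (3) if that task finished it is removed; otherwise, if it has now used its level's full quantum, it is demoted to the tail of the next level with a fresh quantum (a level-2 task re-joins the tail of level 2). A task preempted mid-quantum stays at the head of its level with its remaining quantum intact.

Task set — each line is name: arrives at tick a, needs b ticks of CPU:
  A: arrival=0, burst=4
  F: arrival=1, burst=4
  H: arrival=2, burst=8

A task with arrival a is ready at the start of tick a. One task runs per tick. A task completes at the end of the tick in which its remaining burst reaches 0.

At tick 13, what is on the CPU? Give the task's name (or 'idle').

running at tick 13 = H

t=0: L0/L1/L2 = A/-/- → run A
t=1: L0/L1/L2 = AF/-/- → run A
t=2: L0/L1/L2 = AFH/-/- → run A
t=3: L0/L1/L2 = FH/A/- → run F
t=4: L0/L1/L2 = FH/A/- → run F
t=5: L0/L1/L2 = FH/A/- → run F
t=6: L0/L1/L2 = H/AF/- → run H
t=7: L0/L1/L2 = H/AF/- → run H
t=8: L0/L1/L2 = H/AF/- → run H
t=9: L0/L1/L2 = -/AFH/- → run A
t=10: L0/L1/L2 = -/FH/- → run F
t=11: L0/L1/L2 = -/H/- → run H
t=12: L0/L1/L2 = -/H/- → run H
t=13: L0/L1/L2 = -/H/- → run H
t=14: L0/L1/L2 = -/H/- → run H
t=15: L0/L1/L2 = -/H/- → run H
t=16: (idle)
t=17: (idle)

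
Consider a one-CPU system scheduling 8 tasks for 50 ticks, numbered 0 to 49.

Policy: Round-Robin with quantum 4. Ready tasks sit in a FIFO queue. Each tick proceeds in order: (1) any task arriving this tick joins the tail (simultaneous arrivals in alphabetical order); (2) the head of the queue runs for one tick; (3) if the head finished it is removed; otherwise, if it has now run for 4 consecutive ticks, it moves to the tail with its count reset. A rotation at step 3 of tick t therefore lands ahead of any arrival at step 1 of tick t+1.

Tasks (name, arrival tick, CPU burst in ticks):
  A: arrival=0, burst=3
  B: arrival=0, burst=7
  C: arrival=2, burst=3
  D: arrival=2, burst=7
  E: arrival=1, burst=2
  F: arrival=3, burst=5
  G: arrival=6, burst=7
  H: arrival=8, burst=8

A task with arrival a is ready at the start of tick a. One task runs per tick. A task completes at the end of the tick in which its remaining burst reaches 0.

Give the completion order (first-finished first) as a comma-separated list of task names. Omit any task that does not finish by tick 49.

completion order = A, E, C, B, D, F, G, H

t=0: queue=[A,B] q_used=0 → run A
t=1: queue=[A,B,E] q_used=1 → run A
t=2: queue=[A,B,E,C,D] q_used=2 → run A
t=3: queue=[B,E,C,D,F] q_used=0 → run B
t=4: queue=[B,E,C,D,F] q_used=1 → run B
t=5: queue=[B,E,C,D,F] q_used=2 → run B
t=6: queue=[B,E,C,D,F,G] q_used=3 → run B
t=7: queue=[E,C,D,F,G,B] q_used=0 → run E
t=8: queue=[E,C,D,F,G,B,H] q_used=1 → run E
t=9: queue=[C,D,F,G,B,H] q_used=0 → run C
t=10: queue=[C,D,F,G,B,H] q_used=1 → run C
t=11: queue=[C,D,F,G,B,H] q_used=2 → run C
t=12: queue=[D,F,G,B,H] q_used=0 → run D
t=13: queue=[D,F,G,B,H] q_used=1 → run D
t=14: queue=[D,F,G,B,H] q_used=2 → run D
t=15: queue=[D,F,G,B,H] q_used=3 → run D
t=16: queue=[F,G,B,H,D] q_used=0 → run F
t=17: queue=[F,G,B,H,D] q_used=1 → run F
t=18: queue=[F,G,B,H,D] q_used=2 → run F
t=19: queue=[F,G,B,H,D] q_used=3 → run F
t=20: queue=[G,B,H,D,F] q_used=0 → run G
t=21: queue=[G,B,H,D,F] q_used=1 → run G
t=22: queue=[G,B,H,D,F] q_used=2 → run G
t=23: queue=[G,B,H,D,F] q_used=3 → run G
t=24: queue=[B,H,D,F,G] q_used=0 → run B
t=25: queue=[B,H,D,F,G] q_used=1 → run B
t=26: queue=[B,H,D,F,G] q_used=2 → run B
t=27: queue=[H,D,F,G] q_used=0 → run H
t=28: queue=[H,D,F,G] q_used=1 → run H
t=29: queue=[H,D,F,G] q_used=2 → run H
t=30: queue=[H,D,F,G] q_used=3 → run H
t=31: queue=[D,F,G,H] q_used=0 → run D
t=32: queue=[D,F,G,H] q_used=1 → run D
t=33: queue=[D,F,G,H] q_used=2 → run D
t=34: queue=[F,G,H] q_used=0 → run F
t=35: queue=[G,H] q_used=0 → run G
t=36: queue=[G,H] q_used=1 → run G
t=37: queue=[G,H] q_used=2 → run G
t=38: queue=[H] q_used=0 → run H
t=39: queue=[H] q_used=1 → run H
t=40: queue=[H] q_used=2 → run H
t=41: queue=[H] q_used=3 → run H
t=42: (idle)
t=43: (idle)
t=44: (idle)
t=45: (idle)
t=46: (idle)
t=47: (idle)
t=48: (idle)
t=49: (idle)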